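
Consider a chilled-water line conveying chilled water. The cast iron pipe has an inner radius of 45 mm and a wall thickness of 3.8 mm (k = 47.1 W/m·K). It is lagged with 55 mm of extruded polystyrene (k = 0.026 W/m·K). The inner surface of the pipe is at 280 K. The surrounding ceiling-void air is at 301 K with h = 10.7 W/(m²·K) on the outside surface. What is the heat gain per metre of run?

For a radial system each layer contributes R = ln(r_out/r_in)/(2πkL); films add R = 1/(hA).
R_cast iron pipe wall = ln(48.8/45)/(2π×47.1×1) = 2.739×10^-4 K/W
R_extruded polystyrene = ln(103.8/48.8)/(2π×0.026×1) = 4.62 K/W
R_outer film = 1/(h_o·2πr_oL) = 1/(10.7×2π×0.1038×1) = 0.1433 K/W
R_total = 4.764 K/W
Q = ΔT/R_total = 21/4.764

q′ ≈ 4.41 W/m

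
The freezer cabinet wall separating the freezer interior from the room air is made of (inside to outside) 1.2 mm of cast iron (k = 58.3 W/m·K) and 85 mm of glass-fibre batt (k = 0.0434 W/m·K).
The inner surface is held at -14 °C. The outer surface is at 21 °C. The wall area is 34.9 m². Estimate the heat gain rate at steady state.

Series thermal resistances:
R_cast iron = L/(kA) = 0.0012/(58.3×34.9) = 5.898×10^-7 K/W
R_glass-fibre batt = L/(kA) = 0.085/(0.0434×34.9) = 0.05612 K/W
R_total = 0.05612 K/W
Q = ΔT / R_total = 35 / 0.05612

Q ≈ 624 W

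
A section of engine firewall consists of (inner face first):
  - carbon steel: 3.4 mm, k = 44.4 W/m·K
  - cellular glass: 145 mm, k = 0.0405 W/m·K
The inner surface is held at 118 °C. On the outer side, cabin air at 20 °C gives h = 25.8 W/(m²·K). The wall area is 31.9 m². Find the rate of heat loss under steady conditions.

Q ≈ 864 W

Thermal resistances in series:
R_carbon steel = L/(kA) = 0.0034/(44.4×31.9) = 2.401×10^-6 K/W
R_cellular glass = L/(kA) = 0.145/(0.0405×31.9) = 0.1122 K/W
R_outer film = 1/(h_o·A) = 1/(25.8×31.9) = 0.001215 K/W
R_total = 0.1135 K/W
Q = ΔT / R_total = 98 / 0.1135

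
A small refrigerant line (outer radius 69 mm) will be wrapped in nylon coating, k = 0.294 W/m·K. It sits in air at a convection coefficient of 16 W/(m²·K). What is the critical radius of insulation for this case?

For a cylinder r_cr = k/h = 0.294/16
r_cr = 18.4 mm; since the bare radius (69 mm) is above r_cr, any added insulation will reduce heat loss.

r_cr ≈ 18.4 mm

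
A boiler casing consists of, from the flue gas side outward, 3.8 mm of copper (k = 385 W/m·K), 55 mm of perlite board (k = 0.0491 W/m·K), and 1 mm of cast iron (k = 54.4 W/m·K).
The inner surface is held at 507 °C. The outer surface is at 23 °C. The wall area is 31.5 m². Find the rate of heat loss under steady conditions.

Q ≈ 13600 W

Model the wall as resistances in series:
R_copper = L/(kA) = 0.0038/(385×31.5) = 3.133×10^-7 K/W
R_perlite board = L/(kA) = 0.055/(0.0491×31.5) = 0.03556 K/W
R_cast iron = L/(kA) = 0.001/(54.4×31.5) = 5.836×10^-7 K/W
R_total = 0.03556 K/W
Q = ΔT / R_total = 484 / 0.03556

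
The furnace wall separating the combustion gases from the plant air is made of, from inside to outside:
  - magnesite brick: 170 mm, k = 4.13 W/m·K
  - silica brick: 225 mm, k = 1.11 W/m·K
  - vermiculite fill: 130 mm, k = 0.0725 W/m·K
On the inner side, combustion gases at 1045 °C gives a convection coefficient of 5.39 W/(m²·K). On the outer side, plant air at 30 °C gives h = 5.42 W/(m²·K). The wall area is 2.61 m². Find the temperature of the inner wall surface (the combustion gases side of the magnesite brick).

T ≈ 967 °C

Treating each layer as a thermal resistance in series:
R_inner film = 1/(h_i·A) = 1/(5.39×2.61) = 0.07108 K/W
R_magnesite brick = L/(kA) = 0.17/(4.13×2.61) = 0.01577 K/W
R_silica brick = L/(kA) = 0.225/(1.11×2.61) = 0.07766 K/W
R_vermiculite fill = L/(kA) = 0.13/(0.0725×2.61) = 0.687 K/W
R_outer film = 1/(h_o·A) = 1/(5.42×2.61) = 0.07069 K/W
R_total = 0.9222 K/W;  Q = ΔT/R_total = 1015/0.9222 = 1101 W
T_interface = T_inner − Q·ΣR(inner→interface) = 1045 − 1100×0.07108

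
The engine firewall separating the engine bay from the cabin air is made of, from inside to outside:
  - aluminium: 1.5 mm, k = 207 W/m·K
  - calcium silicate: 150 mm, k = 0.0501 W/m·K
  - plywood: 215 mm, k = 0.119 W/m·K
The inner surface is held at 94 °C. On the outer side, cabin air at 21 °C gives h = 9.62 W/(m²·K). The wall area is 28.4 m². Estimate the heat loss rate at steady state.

Q ≈ 423 W

Model the wall as resistances in series:
R_aluminium = L/(kA) = 0.0015/(207×28.4) = 2.552×10^-7 K/W
R_calcium silicate = L/(kA) = 0.15/(0.0501×28.4) = 0.1054 K/W
R_plywood = L/(kA) = 0.215/(0.119×28.4) = 0.06362 K/W
R_outer film = 1/(h_o·A) = 1/(9.62×28.4) = 0.00366 K/W
R_total = 0.1727 K/W
Q = ΔT / R_total = 73 / 0.1727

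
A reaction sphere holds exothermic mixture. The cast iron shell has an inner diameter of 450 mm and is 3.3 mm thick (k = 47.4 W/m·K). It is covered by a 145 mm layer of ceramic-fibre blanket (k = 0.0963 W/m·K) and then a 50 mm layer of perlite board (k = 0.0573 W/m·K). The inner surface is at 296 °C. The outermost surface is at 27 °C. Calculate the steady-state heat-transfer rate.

For a spherical shell R = (1/r₁ − 1/r₂)/(4πk); film R = 1/(h·4πr²). In series:
R_cast iron shell = (1/0.225 − 1/0.2283)/(4π×47.4) = 1.079×10^-4 K/W
R_ceramic-fibre blanket = (1/0.2283 − 1/0.3733)/(4π×0.0963) = 1.406 K/W
R_perlite board = (1/0.3733 − 1/0.4233)/(4π×0.0573) = 0.4394 K/W
R_total = 1.845 K/W
Q = ΔT/R_total = 269/1.845

Q ≈ 146 W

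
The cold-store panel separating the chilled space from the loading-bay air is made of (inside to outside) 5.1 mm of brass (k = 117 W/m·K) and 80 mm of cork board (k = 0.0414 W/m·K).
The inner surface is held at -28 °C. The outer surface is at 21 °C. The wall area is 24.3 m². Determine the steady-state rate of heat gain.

Q ≈ 616 W

Thermal resistances in series:
R_brass = L/(kA) = 0.0051/(117×24.3) = 1.794×10^-6 K/W
R_cork board = L/(kA) = 0.08/(0.0414×24.3) = 0.07952 K/W
R_total = 0.07952 K/W
Q = ΔT / R_total = 49 / 0.07952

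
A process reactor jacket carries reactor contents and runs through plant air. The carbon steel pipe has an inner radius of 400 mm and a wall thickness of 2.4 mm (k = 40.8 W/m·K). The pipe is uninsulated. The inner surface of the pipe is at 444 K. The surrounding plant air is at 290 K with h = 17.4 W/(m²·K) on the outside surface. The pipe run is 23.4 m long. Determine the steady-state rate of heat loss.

Q ≈ 158000 W

Treating each annulus and film as a series resistance:
R_carbon steel pipe wall = ln(402.4/400)/(2π×40.8×23.4) = 9.972×10^-7 K/W
R_outer film = 1/(h_o·2πr_oL) = 1/(17.4×2π×0.4024×23.4) = 9.714×10^-4 K/W
R_total = 9.724×10^-4 K/W
Q = ΔT/R_total = 154/9.724×10^-4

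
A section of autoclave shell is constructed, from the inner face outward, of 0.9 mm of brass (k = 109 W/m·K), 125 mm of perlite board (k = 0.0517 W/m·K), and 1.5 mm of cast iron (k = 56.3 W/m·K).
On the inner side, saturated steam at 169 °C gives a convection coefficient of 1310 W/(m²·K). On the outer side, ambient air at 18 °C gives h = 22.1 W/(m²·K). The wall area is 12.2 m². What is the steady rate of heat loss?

Q ≈ 748 W

Using the resistance-network approach (series):
R_inner film = 1/(h_i·A) = 1/(1310×12.2) = 6.257×10^-5 K/W
R_brass = L/(kA) = 0.0009/(109×12.2) = 6.768×10^-7 K/W
R_perlite board = L/(kA) = 0.125/(0.0517×12.2) = 0.1982 K/W
R_cast iron = L/(kA) = 0.0015/(56.3×12.2) = 2.184×10^-6 K/W
R_outer film = 1/(h_o·A) = 1/(22.1×12.2) = 0.003709 K/W
R_total = 0.202 K/W
Q = ΔT / R_total = 151 / 0.202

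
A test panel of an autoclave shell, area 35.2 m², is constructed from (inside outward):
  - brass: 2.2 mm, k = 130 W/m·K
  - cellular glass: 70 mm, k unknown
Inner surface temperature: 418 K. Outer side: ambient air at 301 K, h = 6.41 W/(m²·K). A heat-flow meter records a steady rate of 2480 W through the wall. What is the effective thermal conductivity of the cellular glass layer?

k ≈ 0.0465 W/(m·K)

Using the resistance-network approach (series):
R_brass = L/(kA) = 0.0022/(130×35.2) = 4.808×10^-7 K/W
R_outer film = 1/(h_o·A) = 1/(6.41×35.2) = 0.004432 K/W
Sum of known resistances R_other = 0.004432 K/W
Total R = ΔT/Q = 117/2480 = 0.04718 K/W
R_cellular glass = R_total − R_other = 0.04274 K/W
k = L/(R·A) = 0.07/(0.04274×35.2)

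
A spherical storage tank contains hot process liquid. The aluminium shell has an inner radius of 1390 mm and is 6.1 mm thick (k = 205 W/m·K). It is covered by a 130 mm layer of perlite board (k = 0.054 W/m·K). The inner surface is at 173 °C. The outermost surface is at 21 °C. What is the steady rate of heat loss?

For a spherical shell R = (1/r₁ − 1/r₂)/(4πk); film R = 1/(h·4πr²). In series:
R_aluminium shell = (1/1.39 − 1/1.3961)/(4π×205) = 1.22×10^-6 K/W
R_perlite board = (1/1.3961 − 1/1.5261)/(4π×0.054) = 0.08992 K/W
R_total = 0.08992 K/W
Q = ΔT/R_total = 152/0.08992

Q ≈ 1690 W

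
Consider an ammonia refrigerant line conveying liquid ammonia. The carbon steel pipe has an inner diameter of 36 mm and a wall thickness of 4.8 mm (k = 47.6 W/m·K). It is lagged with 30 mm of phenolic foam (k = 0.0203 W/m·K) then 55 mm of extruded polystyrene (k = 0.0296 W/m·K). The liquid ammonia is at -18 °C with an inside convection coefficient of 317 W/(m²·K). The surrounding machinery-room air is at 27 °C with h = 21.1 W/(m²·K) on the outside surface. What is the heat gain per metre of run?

q′ ≈ 4.28 W/m

Cylindrical conduction, so R = ln(r₂/r₁)/(2πkL) per layer, in series:
R_inner film = 1/(h_i·2πr₁L) = 1/(317×2π×0.018×1) = 0.02789 K/W
R_carbon steel pipe wall = ln(22.8/18)/(2π×47.6×1) = 7.904×10^-4 K/W
R_phenolic foam = ln(52.8/22.8)/(2π×0.0203×1) = 6.584 K/W
R_extruded polystyrene = ln(107.8/52.8)/(2π×0.0296×1) = 3.838 K/W
R_outer film = 1/(h_o·2πr_oL) = 1/(21.1×2π×0.1078×1) = 0.06997 K/W
R_total = 10.52 K/W
Q = ΔT/R_total = 45/10.52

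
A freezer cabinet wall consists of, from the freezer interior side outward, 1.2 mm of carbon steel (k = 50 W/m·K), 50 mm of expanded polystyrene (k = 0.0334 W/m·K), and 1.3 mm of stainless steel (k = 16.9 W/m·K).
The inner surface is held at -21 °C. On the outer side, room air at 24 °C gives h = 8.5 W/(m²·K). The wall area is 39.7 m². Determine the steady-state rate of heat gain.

Using the resistance-network approach (series):
R_carbon steel = L/(kA) = 0.0012/(50×39.7) = 6.045×10^-7 K/W
R_expanded polystyrene = L/(kA) = 0.05/(0.0334×39.7) = 0.03771 K/W
R_stainless steel = L/(kA) = 0.0013/(16.9×39.7) = 1.938×10^-6 K/W
R_outer film = 1/(h_o·A) = 1/(8.5×39.7) = 0.002963 K/W
R_total = 0.04067 K/W
Q = ΔT / R_total = 45 / 0.04067

Q ≈ 1110 W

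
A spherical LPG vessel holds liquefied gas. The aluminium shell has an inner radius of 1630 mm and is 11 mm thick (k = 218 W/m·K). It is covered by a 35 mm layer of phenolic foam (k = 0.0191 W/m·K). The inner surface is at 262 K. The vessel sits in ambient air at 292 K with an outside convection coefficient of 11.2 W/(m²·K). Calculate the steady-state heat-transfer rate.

Q ≈ 540 W

For a spherical shell R = (1/r₁ − 1/r₂)/(4πk); film R = 1/(h·4πr²). In series:
R_aluminium shell = (1/1.63 − 1/1.641)/(4π×218) = 1.501×10^-6 K/W
R_phenolic foam = (1/1.641 − 1/1.676)/(4π×0.0191) = 0.05302 K/W
R_outer film = 1/(h·4πr_o²) = 1/(11.2×4π×1.676²) = 0.002529 K/W
R_total = 0.05555 K/W
Q = ΔT/R_total = 30/0.05555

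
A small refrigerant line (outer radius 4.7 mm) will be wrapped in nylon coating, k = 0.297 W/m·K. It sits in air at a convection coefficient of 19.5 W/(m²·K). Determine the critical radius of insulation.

For a cylinder r_cr = k/h = 0.297/19.5
r_cr = 15.2 mm; since the bare radius (4.7 mm) is below r_cr, adding a thin layer of insulation will *increase* heat loss.

r_cr ≈ 15.2 mm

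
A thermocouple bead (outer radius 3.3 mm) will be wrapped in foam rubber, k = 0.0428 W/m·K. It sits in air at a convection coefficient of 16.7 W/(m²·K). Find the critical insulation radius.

r_cr ≈ 5.13 mm

For a sphere r_cr = 2k/h = 2×0.0428/16.7
r_cr = 5.13 mm; since the bare radius (3.3 mm) is below r_cr, adding a thin layer of insulation will *increase* heat loss.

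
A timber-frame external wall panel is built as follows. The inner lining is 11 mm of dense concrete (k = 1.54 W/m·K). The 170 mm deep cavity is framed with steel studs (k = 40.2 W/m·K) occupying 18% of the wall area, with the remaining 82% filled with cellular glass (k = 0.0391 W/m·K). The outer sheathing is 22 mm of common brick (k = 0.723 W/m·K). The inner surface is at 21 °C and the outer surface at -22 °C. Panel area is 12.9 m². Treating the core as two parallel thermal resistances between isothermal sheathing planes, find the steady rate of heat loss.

Q ≈ 9100 W

Sheathing layers in series; stud and cavity paths in parallel between them.
R_inner = 0.011/(1.54×12.9) = 5.537×10^-4 K/W
R_stud  = 0.17/(40.2×0.18×12.9) = 0.001821 K/W
R_cav   = 0.17/(0.0391×0.82×12.9) = 0.411 K/W
1/R_core = 1/R_stud + 1/R_cav → R_core = 0.001813 K/W
R_outer = 0.022/(0.723×12.9) = 0.002359 K/W
R_total = 0.004726 K/W
Q = ΔT/R_total = 43/0.004726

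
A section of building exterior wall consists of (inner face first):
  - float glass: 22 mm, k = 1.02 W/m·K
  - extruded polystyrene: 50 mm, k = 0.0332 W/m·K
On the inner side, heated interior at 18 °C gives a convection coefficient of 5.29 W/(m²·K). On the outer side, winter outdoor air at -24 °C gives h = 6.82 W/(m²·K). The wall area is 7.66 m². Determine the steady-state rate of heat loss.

Using the resistance-network approach (series):
R_inner film = 1/(h_i·A) = 1/(5.29×7.66) = 0.02468 K/W
R_float glass = L/(kA) = 0.022/(1.02×7.66) = 0.002816 K/W
R_extruded polystyrene = L/(kA) = 0.05/(0.0332×7.66) = 0.1966 K/W
R_outer film = 1/(h_o·A) = 1/(6.82×7.66) = 0.01914 K/W
R_total = 0.2432 K/W
Q = ΔT / R_total = 42 / 0.2432

Q ≈ 173 W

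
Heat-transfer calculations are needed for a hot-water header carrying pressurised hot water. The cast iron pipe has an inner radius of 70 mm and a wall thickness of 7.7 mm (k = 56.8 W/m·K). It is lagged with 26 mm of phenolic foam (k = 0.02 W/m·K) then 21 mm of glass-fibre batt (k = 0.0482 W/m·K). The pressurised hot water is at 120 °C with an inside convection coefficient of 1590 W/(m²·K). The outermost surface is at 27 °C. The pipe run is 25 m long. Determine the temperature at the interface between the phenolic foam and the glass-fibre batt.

T ≈ 46.5 °C

Radial resistances (cylindrical: R_cond = ln(r_o/r_i)/(2πkL), R_conv = 1/(h·2πrL)):
R_inner film = 1/(h_i·2πr₁L) = 1/(1590×2π×0.07×25) = 5.72×10^-5 K/W
R_cast iron pipe wall = ln(77.7/70)/(2π×56.8×25) = 1.17×10^-5 K/W
R_phenolic foam = ln(103.7/77.7)/(2π×0.02×25) = 0.09188 K/W
R_glass-fibre batt = ln(124.7/103.7)/(2π×0.0482×25) = 0.02436 K/W
R_total = 0.1163 K/W
Q = ΔT/R_total = 93/0.1163
Q = 800 W
T_interface = T_inner − Q·ΣR(inner→interface) = 120 − 800×0.09195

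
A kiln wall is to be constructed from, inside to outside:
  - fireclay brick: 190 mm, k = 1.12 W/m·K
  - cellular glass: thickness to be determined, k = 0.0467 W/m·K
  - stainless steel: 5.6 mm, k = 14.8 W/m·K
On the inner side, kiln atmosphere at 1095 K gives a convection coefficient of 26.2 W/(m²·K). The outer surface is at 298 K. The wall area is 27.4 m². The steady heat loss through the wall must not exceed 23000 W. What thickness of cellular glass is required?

L ≈ 34.6 mm

Treating each layer as a thermal resistance in series:
R_inner film = 1/(h_i·A) = 1/(26.2×27.4) = 0.001393 K/W
R_fireclay brick = L/(kA) = 0.19/(1.12×27.4) = 0.006191 K/W
R_stainless steel = L/(kA) = 0.0056/(14.8×27.4) = 1.381×10^-5 K/W
Sum of the known resistances R_other = 0.007598 K/W
Required total resistance R_tot = ΔT/Q_allow = 797/23000 = 0.03465 K/W
R_cellular glass = R_tot − R_other = 0.02705 K/W
L = R·k·A = 0.02705×0.0467×27.4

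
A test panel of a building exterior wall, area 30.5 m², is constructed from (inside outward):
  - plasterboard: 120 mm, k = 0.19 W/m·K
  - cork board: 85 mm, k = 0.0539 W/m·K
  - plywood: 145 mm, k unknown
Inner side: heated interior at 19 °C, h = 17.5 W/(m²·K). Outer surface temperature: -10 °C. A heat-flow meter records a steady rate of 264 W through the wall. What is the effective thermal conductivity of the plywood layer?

Model the wall as resistances in series:
R_inner film = 1/(h_i·A) = 1/(17.5×30.5) = 0.001874 K/W
R_plasterboard = L/(kA) = 0.12/(0.19×30.5) = 0.02071 K/W
R_cork board = L/(kA) = 0.085/(0.0539×30.5) = 0.0517 K/W
Sum of known resistances R_other = 0.07429 K/W
Total R = ΔT/Q = 29/264 = 0.1098 K/W
R_plywood = R_total − R_other = 0.03556 K/W
k = L/(R·A) = 0.145/(0.03556×30.5)

k ≈ 0.134 W/(m·K)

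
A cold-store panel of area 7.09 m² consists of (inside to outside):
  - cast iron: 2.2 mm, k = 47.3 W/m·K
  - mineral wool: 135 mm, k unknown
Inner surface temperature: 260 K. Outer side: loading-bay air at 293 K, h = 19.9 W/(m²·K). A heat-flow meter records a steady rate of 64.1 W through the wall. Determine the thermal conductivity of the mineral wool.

Using the resistance-network approach (series):
R_cast iron = L/(kA) = 0.0022/(47.3×7.09) = 6.56×10^-6 K/W
R_outer film = 1/(h_o·A) = 1/(19.9×7.09) = 0.007088 K/W
Sum of known resistances R_other = 0.007094 K/W
Total R = ΔT/Q = 33/64.1 = 0.5148 K/W
R_mineral wool = R_total − R_other = 0.5077 K/W
k = L/(R·A) = 0.135/(0.5077×7.09)

k ≈ 0.0375 W/(m·K)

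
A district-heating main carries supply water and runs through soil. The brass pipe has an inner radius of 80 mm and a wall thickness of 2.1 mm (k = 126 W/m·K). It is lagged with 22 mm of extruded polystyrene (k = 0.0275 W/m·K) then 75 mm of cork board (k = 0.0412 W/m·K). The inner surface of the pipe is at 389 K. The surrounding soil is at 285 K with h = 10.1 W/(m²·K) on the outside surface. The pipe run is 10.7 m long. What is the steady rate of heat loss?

Radial resistances (cylindrical: R_cond = ln(r_o/r_i)/(2πkL), R_conv = 1/(h·2πrL)):
R_brass pipe wall = ln(82.1/80)/(2π×126×10.7) = 3.059×10^-6 K/W
R_extruded polystyrene = ln(104.1/82.1)/(2π×0.0275×10.7) = 0.1284 K/W
R_cork board = ln(179.1/104.1)/(2π×0.0412×10.7) = 0.1959 K/W
R_outer film = 1/(h_o·2πr_oL) = 1/(10.1×2π×0.1791×10.7) = 0.008223 K/W
R_total = 0.3325 K/W
Q = ΔT/R_total = 104/0.3325

Q ≈ 313 W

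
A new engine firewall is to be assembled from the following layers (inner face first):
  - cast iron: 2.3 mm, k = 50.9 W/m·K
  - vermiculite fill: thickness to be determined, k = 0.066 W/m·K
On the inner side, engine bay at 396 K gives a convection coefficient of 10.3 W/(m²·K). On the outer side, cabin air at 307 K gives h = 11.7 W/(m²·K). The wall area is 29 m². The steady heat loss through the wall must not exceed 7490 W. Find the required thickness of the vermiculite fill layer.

L ≈ 10.7 mm

Series thermal resistances:
R_inner film = 1/(h_i·A) = 1/(10.3×29) = 0.003348 K/W
R_cast iron = L/(kA) = 0.0023/(50.9×29) = 1.558×10^-6 K/W
R_outer film = 1/(h_o·A) = 1/(11.7×29) = 0.002947 K/W
Sum of the known resistances R_other = 0.006297 K/W
Required total resistance R_tot = ΔT/Q_allow = 89/7490 = 0.01188 K/W
R_vermiculite fill = R_tot − R_other = 0.005586 K/W
L = R·k·A = 0.005586×0.066×29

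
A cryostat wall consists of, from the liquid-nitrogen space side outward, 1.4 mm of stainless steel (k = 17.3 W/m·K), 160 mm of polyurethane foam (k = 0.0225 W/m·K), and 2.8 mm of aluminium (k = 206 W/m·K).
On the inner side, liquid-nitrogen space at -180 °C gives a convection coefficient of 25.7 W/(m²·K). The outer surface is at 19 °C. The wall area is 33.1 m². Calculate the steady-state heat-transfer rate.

Q ≈ 921 W

Model the wall as resistances in series:
R_inner film = 1/(h_i·A) = 1/(25.7×33.1) = 0.001176 K/W
R_stainless steel = L/(kA) = 0.0014/(17.3×33.1) = 2.445×10^-6 K/W
R_polyurethane foam = L/(kA) = 0.16/(0.0225×33.1) = 0.2148 K/W
R_aluminium = L/(kA) = 0.0028/(206×33.1) = 4.106×10^-7 K/W
R_total = 0.216 K/W
Q = ΔT / R_total = 199 / 0.216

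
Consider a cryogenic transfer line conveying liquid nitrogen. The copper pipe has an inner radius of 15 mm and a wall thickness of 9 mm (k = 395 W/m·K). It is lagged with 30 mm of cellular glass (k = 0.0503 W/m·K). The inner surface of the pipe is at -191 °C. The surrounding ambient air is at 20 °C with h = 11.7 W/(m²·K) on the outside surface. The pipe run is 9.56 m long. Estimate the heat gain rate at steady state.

Q ≈ 716 W

Treating each annulus and film as a series resistance:
R_copper pipe wall = ln(24/15)/(2π×395×9.56) = 1.981×10^-5 K/W
R_cellular glass = ln(54/24)/(2π×0.0503×9.56) = 0.2684 K/W
R_outer film = 1/(h_o·2πr_oL) = 1/(11.7×2π×0.054×9.56) = 0.02635 K/W
R_total = 0.2948 K/W
Q = ΔT/R_total = 211/0.2948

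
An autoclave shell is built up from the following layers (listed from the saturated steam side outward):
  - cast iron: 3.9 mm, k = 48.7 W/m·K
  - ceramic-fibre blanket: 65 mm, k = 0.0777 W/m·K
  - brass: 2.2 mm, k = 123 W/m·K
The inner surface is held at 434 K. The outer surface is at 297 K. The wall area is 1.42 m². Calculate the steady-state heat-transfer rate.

Q ≈ 233 W

Treating each layer as a thermal resistance in series:
R_cast iron = L/(kA) = 0.0039/(48.7×1.42) = 5.64×10^-5 K/W
R_ceramic-fibre blanket = L/(kA) = 0.065/(0.0777×1.42) = 0.5891 K/W
R_brass = L/(kA) = 0.0022/(123×1.42) = 1.26×10^-5 K/W
R_total = 0.5892 K/W
Q = ΔT / R_total = 137 / 0.5892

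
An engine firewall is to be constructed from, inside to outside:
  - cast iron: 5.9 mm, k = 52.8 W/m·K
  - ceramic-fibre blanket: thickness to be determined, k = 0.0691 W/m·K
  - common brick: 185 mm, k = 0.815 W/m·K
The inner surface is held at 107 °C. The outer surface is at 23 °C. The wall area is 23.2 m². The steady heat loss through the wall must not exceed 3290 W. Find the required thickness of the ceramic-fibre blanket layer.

L ≈ 25.2 mm

Thermal resistances in series:
R_cast iron = L/(kA) = 0.0059/(52.8×23.2) = 4.816×10^-6 K/W
R_common brick = L/(kA) = 0.185/(0.815×23.2) = 0.009784 K/W
Sum of the known resistances R_other = 0.009789 K/W
Required total resistance R_tot = ΔT/Q_allow = 84/3290 = 0.02553 K/W
R_ceramic-fibre blanket = R_tot − R_other = 0.01574 K/W
L = R·k·A = 0.01574×0.0691×23.2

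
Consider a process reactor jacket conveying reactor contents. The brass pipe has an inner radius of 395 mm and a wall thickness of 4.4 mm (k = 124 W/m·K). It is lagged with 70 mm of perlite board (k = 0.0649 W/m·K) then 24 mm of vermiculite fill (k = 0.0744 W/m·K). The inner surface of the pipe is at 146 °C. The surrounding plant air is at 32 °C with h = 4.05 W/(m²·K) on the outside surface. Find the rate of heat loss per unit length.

q′ ≈ 196 W/m

Radial resistances (cylindrical: R_cond = ln(r_o/r_i)/(2πkL), R_conv = 1/(h·2πrL)):
R_brass pipe wall = ln(399.4/395)/(2π×124×1) = 1.422×10^-5 K/W
R_perlite board = ln(469.4/399.4)/(2π×0.0649×1) = 0.396 K/W
R_vermiculite fill = ln(493.4/469.4)/(2π×0.0744×1) = 0.1067 K/W
R_outer film = 1/(h_o·2πr_oL) = 1/(4.05×2π×0.4934×1) = 0.07965 K/W
R_total = 0.5824 K/W
Q = ΔT/R_total = 114/0.5824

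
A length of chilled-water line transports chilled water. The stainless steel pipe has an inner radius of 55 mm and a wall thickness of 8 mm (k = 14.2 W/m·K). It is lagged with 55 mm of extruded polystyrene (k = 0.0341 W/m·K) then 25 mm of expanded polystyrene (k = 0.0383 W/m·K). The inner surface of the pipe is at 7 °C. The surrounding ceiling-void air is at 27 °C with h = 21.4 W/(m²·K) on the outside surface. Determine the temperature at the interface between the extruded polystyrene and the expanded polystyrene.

For a radial system each layer contributes R = ln(r_out/r_in)/(2πkL); films add R = 1/(hA).
R_stainless steel pipe wall = ln(63/55)/(2π×14.2×1) = 0.001522 K/W
R_extruded polystyrene = ln(118/63)/(2π×0.0341×1) = 2.929 K/W
R_expanded polystyrene = ln(143/118)/(2π×0.0383×1) = 0.7985 K/W
R_outer film = 1/(h_o·2πr_oL) = 1/(21.4×2π×0.143×1) = 0.05201 K/W
R_total = 3.781 K/W
Q = ΔT/R_total = 20/3.781
Q = 5.29 W/m
T_interface = T_inner + Q·ΣR(inner→interface) = 7 + 5.29×2.93

T ≈ 22.5 °C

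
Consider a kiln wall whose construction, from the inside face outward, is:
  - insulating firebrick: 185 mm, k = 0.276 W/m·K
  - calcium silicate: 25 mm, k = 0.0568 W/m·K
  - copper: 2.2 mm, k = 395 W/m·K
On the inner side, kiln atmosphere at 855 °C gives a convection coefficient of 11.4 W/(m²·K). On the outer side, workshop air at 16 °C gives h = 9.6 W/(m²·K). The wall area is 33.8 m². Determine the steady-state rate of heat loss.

Q ≈ 21800 W

Using the resistance-network approach (series):
R_inner film = 1/(h_i·A) = 1/(11.4×33.8) = 0.002595 K/W
R_insulating firebrick = L/(kA) = 0.185/(0.276×33.8) = 0.01983 K/W
R_calcium silicate = L/(kA) = 0.025/(0.0568×33.8) = 0.01302 K/W
R_copper = L/(kA) = 0.0022/(395×33.8) = 1.648×10^-7 K/W
R_outer film = 1/(h_o·A) = 1/(9.6×33.8) = 0.003082 K/W
R_total = 0.03853 K/W
Q = ΔT / R_total = 839 / 0.03853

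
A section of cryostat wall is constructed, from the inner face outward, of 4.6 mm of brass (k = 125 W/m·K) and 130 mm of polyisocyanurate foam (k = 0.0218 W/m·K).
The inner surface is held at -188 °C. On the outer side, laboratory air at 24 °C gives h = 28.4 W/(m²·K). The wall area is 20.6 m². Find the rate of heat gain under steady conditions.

Using the resistance-network approach (series):
R_brass = L/(kA) = 0.0046/(125×20.6) = 1.786×10^-6 K/W
R_polyisocyanurate foam = L/(kA) = 0.13/(0.0218×20.6) = 0.2895 K/W
R_outer film = 1/(h_o·A) = 1/(28.4×20.6) = 0.001709 K/W
R_total = 0.2912 K/W
Q = ΔT / R_total = 212 / 0.2912

Q ≈ 728 W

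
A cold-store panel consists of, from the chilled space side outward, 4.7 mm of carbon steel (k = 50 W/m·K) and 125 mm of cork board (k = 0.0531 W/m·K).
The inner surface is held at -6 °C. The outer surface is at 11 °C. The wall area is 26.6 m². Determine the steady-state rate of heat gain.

Treating each layer as a thermal resistance in series:
R_carbon steel = L/(kA) = 0.0047/(50×26.6) = 3.534×10^-6 K/W
R_cork board = L/(kA) = 0.125/(0.0531×26.6) = 0.0885 K/W
R_total = 0.0885 K/W
Q = ΔT / R_total = 17 / 0.0885

Q ≈ 192 W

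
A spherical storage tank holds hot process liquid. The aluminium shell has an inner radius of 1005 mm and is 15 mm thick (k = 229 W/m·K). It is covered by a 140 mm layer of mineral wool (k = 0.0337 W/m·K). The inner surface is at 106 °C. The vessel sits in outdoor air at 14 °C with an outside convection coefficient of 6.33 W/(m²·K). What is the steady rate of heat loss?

Q ≈ 319 W

Spherical conduction: R = (1/r_in − 1/r_out)/(4πk) per layer; series-sum.
R_aluminium shell = (1/1.005 − 1/1.02)/(4π×229) = 5.085×10^-6 K/W
R_mineral wool = (1/1.02 − 1/1.16)/(4π×0.0337) = 0.2794 K/W
R_outer film = 1/(h·4πr_o²) = 1/(6.33×4π×1.16²) = 0.009343 K/W
R_total = 0.2888 K/W
Q = ΔT/R_total = 92/0.2888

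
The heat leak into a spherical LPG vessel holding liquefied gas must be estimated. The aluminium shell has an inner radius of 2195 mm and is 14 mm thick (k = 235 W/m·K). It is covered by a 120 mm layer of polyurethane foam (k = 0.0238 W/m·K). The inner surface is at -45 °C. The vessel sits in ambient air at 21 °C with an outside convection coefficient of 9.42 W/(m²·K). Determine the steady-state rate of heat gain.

Spherical conduction: R = (1/r_in − 1/r_out)/(4πk) per layer; series-sum.
R_aluminium shell = (1/2.195 − 1/2.209)/(4π×235) = 9.777×10^-7 K/W
R_polyurethane foam = (1/2.209 − 1/2.329)/(4π×0.0238) = 0.07799 K/W
R_outer film = 1/(h·4πr_o²) = 1/(9.42×4π×2.329²) = 0.001557 K/W
R_total = 0.07955 K/W
Q = ΔT/R_total = 66/0.07955

Q ≈ 830 W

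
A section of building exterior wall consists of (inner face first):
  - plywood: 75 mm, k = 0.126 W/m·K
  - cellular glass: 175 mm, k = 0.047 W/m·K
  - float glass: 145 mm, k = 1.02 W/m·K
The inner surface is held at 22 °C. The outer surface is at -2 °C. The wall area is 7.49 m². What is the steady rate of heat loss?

Q ≈ 40.3 W

Thermal resistances in series:
R_plywood = L/(kA) = 0.075/(0.126×7.49) = 0.07947 K/W
R_cellular glass = L/(kA) = 0.175/(0.047×7.49) = 0.4971 K/W
R_float glass = L/(kA) = 0.145/(1.02×7.49) = 0.01898 K/W
R_total = 0.5956 K/W
Q = ΔT / R_total = 24 / 0.5956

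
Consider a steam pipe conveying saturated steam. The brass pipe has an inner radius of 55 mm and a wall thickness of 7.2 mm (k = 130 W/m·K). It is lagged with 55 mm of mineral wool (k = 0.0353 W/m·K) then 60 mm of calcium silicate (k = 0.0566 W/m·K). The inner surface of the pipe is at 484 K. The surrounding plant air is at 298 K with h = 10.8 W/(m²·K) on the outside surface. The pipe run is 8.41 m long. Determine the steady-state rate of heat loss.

For a radial system each layer contributes R = ln(r_out/r_in)/(2πkL); films add R = 1/(hA).
R_brass pipe wall = ln(62.2/55)/(2π×130×8.41) = 1.791×10^-5 K/W
R_mineral wool = ln(117.2/62.2)/(2π×0.0353×8.41) = 0.3396 K/W
R_calcium silicate = ln(177.2/117.2)/(2π×0.0566×8.41) = 0.1382 K/W
R_outer film = 1/(h_o·2πr_oL) = 1/(10.8×2π×0.1772×8.41) = 0.009889 K/W
R_total = 0.4878 K/W
Q = ΔT/R_total = 186/0.4878

Q ≈ 381 W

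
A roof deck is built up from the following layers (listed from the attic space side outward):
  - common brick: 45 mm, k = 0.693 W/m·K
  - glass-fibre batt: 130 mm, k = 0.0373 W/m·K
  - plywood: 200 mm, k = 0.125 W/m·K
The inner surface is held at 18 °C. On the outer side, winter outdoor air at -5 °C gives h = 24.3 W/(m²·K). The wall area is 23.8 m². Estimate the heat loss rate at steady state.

Q ≈ 105 W

Model the wall as resistances in series:
R_common brick = L/(kA) = 0.045/(0.693×23.8) = 0.002728 K/W
R_glass-fibre batt = L/(kA) = 0.13/(0.0373×23.8) = 0.1464 K/W
R_plywood = L/(kA) = 0.2/(0.125×23.8) = 0.06723 K/W
R_outer film = 1/(h_o·A) = 1/(24.3×23.8) = 0.001729 K/W
R_total = 0.2181 K/W
Q = ΔT / R_total = 23 / 0.2181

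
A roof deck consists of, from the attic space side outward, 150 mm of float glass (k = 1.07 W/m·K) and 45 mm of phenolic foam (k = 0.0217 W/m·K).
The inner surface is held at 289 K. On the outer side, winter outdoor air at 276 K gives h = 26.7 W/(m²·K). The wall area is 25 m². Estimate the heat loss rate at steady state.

Treating each layer as a thermal resistance in series:
R_float glass = L/(kA) = 0.15/(1.07×25) = 0.005607 K/W
R_phenolic foam = L/(kA) = 0.045/(0.0217×25) = 0.08295 K/W
R_outer film = 1/(h_o·A) = 1/(26.7×25) = 0.001498 K/W
R_total = 0.09005 K/W
Q = ΔT / R_total = 13 / 0.09005

Q ≈ 144 W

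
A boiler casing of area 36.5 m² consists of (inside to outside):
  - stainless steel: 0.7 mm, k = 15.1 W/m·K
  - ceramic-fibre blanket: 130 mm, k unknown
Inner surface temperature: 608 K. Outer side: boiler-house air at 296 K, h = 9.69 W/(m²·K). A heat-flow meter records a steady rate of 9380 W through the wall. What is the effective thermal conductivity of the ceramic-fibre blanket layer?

k ≈ 0.117 W/(m·K)

Thermal resistances in series:
R_stainless steel = L/(kA) = 0.0007/(15.1×36.5) = 1.27×10^-6 K/W
R_outer film = 1/(h_o·A) = 1/(9.69×36.5) = 0.002827 K/W
Sum of known resistances R_other = 0.002829 K/W
Total R = ΔT/Q = 312/9380 = 0.03326 K/W
R_ceramic-fibre blanket = R_total − R_other = 0.03043 K/W
k = L/(R·A) = 0.13/(0.03043×36.5)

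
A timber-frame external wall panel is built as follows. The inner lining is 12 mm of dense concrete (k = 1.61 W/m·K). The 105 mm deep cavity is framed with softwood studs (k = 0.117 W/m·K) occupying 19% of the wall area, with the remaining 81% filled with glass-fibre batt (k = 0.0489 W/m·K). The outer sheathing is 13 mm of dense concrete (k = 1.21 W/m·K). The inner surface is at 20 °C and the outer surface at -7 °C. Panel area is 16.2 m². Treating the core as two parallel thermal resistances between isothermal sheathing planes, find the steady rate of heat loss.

Sheathing layers in series; stud and cavity paths in parallel between them.
R_inner = 0.012/(1.61×16.2) = 4.601×10^-4 K/W
R_stud  = 0.105/(0.117×0.19×16.2) = 0.2916 K/W
R_cav   = 0.105/(0.0489×0.81×16.2) = 0.1636 K/W
1/R_core = 1/R_stud + 1/R_cav → R_core = 0.1048 K/W
R_outer = 0.013/(1.21×16.2) = 6.632×10^-4 K/W
R_total = 0.1059 K/W
Q = ΔT/R_total = 27/0.1059

Q ≈ 255 W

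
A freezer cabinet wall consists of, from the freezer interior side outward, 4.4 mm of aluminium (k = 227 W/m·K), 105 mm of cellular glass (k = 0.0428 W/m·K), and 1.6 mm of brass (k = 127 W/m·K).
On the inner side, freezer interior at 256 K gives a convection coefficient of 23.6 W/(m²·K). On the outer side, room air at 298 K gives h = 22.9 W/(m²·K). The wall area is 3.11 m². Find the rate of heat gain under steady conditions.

Q ≈ 51.4 W

Model the wall as resistances in series:
R_inner film = 1/(h_i·A) = 1/(23.6×3.11) = 0.01362 K/W
R_aluminium = L/(kA) = 0.0044/(227×3.11) = 6.233×10^-6 K/W
R_cellular glass = L/(kA) = 0.105/(0.0428×3.11) = 0.7888 K/W
R_brass = L/(kA) = 0.0016/(127×3.11) = 4.051×10^-6 K/W
R_outer film = 1/(h_o·A) = 1/(22.9×3.11) = 0.01404 K/W
R_total = 0.8165 K/W
Q = ΔT / R_total = 42 / 0.8165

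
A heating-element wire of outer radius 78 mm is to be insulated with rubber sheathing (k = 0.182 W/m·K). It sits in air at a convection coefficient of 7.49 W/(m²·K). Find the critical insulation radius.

r_cr ≈ 24.3 mm

For a cylinder r_cr = k/h = 0.182/7.49
r_cr = 24.3 mm; since the bare radius (78 mm) is above r_cr, any added insulation will reduce heat loss.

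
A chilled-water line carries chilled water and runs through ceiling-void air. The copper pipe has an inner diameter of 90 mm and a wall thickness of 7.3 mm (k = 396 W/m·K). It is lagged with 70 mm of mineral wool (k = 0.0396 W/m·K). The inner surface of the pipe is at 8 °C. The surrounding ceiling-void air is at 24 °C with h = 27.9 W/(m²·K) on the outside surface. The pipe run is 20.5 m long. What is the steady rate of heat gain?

Per-layer cylindrical resistances, series-summed:
R_copper pipe wall = ln(52.3/45)/(2π×396×20.5) = 2.947×10^-6 K/W
R_mineral wool = ln(122.3/52.3)/(2π×0.0396×20.5) = 0.1665 K/W
R_outer film = 1/(h_o·2πr_oL) = 1/(27.9×2π×0.1223×20.5) = 0.002275 K/W
R_total = 0.1688 K/W
Q = ΔT/R_total = 16/0.1688

Q ≈ 94.8 W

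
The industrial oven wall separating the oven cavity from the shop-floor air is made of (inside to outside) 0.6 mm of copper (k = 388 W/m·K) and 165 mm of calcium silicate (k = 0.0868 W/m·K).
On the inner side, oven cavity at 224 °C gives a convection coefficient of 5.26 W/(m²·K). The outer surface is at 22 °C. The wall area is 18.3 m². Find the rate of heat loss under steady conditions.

Treating each layer as a thermal resistance in series:
R_inner film = 1/(h_i·A) = 1/(5.26×18.3) = 0.01039 K/W
R_copper = L/(kA) = 0.0006/(388×18.3) = 8.45×10^-8 K/W
R_calcium silicate = L/(kA) = 0.165/(0.0868×18.3) = 0.1039 K/W
R_total = 0.1143 K/W
Q = ΔT / R_total = 202 / 0.1143

Q ≈ 1770 W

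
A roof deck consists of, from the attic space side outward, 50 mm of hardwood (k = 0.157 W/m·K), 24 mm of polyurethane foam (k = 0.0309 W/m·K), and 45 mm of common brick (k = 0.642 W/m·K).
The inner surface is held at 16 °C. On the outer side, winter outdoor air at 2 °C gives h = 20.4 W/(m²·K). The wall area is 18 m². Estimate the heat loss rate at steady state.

Q ≈ 208 W

Using the resistance-network approach (series):
R_hardwood = L/(kA) = 0.05/(0.157×18) = 0.01769 K/W
R_polyurethane foam = L/(kA) = 0.024/(0.0309×18) = 0.04315 K/W
R_common brick = L/(kA) = 0.045/(0.642×18) = 0.003894 K/W
R_outer film = 1/(h_o·A) = 1/(20.4×18) = 0.002723 K/W
R_total = 0.06746 K/W
Q = ΔT / R_total = 14 / 0.06746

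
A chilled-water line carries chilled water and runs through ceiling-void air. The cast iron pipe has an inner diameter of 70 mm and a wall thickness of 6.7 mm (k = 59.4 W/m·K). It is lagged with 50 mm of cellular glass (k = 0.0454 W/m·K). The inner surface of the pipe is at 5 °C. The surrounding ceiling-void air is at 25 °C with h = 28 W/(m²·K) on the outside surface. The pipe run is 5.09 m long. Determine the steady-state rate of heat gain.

Q ≈ 36 W

Treating each annulus and film as a series resistance:
R_cast iron pipe wall = ln(41.7/35)/(2π×59.4×5.09) = 9.22×10^-5 K/W
R_cellular glass = ln(91.7/41.7)/(2π×0.0454×5.09) = 0.5427 K/W
R_outer film = 1/(h_o·2πr_oL) = 1/(28×2π×0.0917×5.09) = 0.01218 K/W
R_total = 0.555 K/W
Q = ΔT/R_total = 20/0.555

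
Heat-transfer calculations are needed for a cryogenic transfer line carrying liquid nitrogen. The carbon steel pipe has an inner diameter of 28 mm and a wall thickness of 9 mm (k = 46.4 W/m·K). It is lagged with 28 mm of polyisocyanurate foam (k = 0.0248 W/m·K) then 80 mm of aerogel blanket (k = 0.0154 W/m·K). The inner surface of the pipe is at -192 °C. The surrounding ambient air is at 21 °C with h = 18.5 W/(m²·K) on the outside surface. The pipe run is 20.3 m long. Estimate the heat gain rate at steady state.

Q ≈ 290 W

Radial resistances (cylindrical: R_cond = ln(r_o/r_i)/(2πkL), R_conv = 1/(h·2πrL)):
R_carbon steel pipe wall = ln(23/14)/(2π×46.4×20.3) = 8.388×10^-5 K/W
R_polyisocyanurate foam = ln(51/23)/(2π×0.0248×20.3) = 0.2517 K/W
R_aerogel blanket = ln(131/51)/(2π×0.0154×20.3) = 0.4803 K/W
R_outer film = 1/(h_o·2πr_oL) = 1/(18.5×2π×0.131×20.3) = 0.003235 K/W
R_total = 0.7353 K/W
Q = ΔT/R_total = 213/0.7353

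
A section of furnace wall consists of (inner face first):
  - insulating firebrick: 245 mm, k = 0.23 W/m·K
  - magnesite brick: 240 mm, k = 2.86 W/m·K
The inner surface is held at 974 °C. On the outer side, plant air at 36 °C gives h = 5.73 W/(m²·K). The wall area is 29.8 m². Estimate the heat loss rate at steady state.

Q ≈ 21100 W

Treating each layer as a thermal resistance in series:
R_insulating firebrick = L/(kA) = 0.245/(0.23×29.8) = 0.03575 K/W
R_magnesite brick = L/(kA) = 0.24/(2.86×29.8) = 0.002816 K/W
R_outer film = 1/(h_o·A) = 1/(5.73×29.8) = 0.005856 K/W
R_total = 0.04442 K/W
Q = ΔT / R_total = 938 / 0.04442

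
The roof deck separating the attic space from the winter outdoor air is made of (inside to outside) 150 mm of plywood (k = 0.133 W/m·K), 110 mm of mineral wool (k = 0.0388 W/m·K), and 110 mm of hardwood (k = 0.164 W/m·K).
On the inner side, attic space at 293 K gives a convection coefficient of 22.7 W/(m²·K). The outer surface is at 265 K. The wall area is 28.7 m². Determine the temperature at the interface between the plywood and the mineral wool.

Treating each layer as a thermal resistance in series:
R_inner film = 1/(h_i·A) = 1/(22.7×28.7) = 0.001535 K/W
R_plywood = L/(kA) = 0.15/(0.133×28.7) = 0.0393 K/W
R_mineral wool = L/(kA) = 0.11/(0.0388×28.7) = 0.09878 K/W
R_hardwood = L/(kA) = 0.11/(0.164×28.7) = 0.02337 K/W
R_total = 0.163 K/W;  Q = ΔT/R_total = 28/0.163 = 171.8 W
T_interface = T_inner − Q·ΣR(inner→interface) = 293 − 172×0.04083

T ≈ 286 K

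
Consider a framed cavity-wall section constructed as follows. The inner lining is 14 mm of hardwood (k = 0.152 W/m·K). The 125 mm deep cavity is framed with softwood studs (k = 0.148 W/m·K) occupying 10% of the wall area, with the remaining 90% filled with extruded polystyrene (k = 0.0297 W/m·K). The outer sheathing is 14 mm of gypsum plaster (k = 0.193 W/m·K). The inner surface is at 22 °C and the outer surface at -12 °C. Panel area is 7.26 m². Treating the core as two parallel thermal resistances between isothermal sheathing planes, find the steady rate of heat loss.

Q ≈ 77.8 W

Sheathing layers in series; stud and cavity paths in parallel between them.
R_inner = 0.014/(0.152×7.26) = 0.01269 K/W
R_stud  = 0.125/(0.148×0.1×7.26) = 1.163 K/W
R_cav   = 0.125/(0.0297×0.9×7.26) = 0.6441 K/W
1/R_core = 1/R_stud + 1/R_cav → R_core = 0.4146 K/W
R_outer = 0.014/(0.193×7.26) = 0.009992 K/W
R_total = 0.4373 K/W
Q = ΔT/R_total = 34/0.4373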